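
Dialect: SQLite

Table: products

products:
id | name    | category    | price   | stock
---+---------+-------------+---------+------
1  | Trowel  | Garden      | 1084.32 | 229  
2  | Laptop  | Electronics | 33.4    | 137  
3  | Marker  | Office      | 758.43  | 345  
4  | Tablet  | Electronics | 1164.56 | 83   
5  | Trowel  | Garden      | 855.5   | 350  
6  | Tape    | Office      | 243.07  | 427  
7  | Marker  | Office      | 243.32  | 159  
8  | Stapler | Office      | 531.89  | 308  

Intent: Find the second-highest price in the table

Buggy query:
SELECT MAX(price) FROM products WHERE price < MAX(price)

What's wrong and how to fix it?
Bug: The inner MAX is an aggregate inside WHERE, which is not allowed

Fix: Put the inner MAX in a scalar subquery

Corrected query:
SELECT MAX(price) FROM products WHERE price < (SELECT MAX(price) FROM products)

Result:
MAX(price)
----------
1084.32   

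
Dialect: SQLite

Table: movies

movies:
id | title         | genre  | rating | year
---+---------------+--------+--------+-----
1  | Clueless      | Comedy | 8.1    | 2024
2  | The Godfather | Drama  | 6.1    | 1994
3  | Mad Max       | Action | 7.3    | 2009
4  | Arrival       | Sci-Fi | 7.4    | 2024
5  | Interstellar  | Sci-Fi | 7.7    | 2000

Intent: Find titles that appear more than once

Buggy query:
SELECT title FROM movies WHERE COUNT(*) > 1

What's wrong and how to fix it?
Bug: WHERE can't reference COUNT(*); aggregates are computed after WHERE

Fix: GROUP BY title, then filter groups with HAVING COUNT(*) > 1

Corrected query:
SELECT title FROM movies GROUP BY title HAVING COUNT(*) > 1

Result:
(no rows)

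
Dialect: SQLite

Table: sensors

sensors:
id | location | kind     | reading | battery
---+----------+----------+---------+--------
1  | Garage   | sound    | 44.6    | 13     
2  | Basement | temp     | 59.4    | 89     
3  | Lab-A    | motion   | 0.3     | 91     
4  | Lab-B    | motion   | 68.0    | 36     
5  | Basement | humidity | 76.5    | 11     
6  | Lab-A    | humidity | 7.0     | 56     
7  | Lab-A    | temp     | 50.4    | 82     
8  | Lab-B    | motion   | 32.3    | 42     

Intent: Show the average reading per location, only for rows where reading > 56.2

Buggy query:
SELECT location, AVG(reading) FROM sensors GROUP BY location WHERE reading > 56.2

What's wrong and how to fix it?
Bug: Row-level WHERE must come before GROUP BY in the clause order

Fix: Move the WHERE clause before GROUP BY

Corrected query:
SELECT location, AVG(reading) FROM sensors WHERE reading > 56.2 GROUP BY location

Result:
location | AVG(reading)
---------+-------------
Basement | 67.95       
Lab-B    | 68          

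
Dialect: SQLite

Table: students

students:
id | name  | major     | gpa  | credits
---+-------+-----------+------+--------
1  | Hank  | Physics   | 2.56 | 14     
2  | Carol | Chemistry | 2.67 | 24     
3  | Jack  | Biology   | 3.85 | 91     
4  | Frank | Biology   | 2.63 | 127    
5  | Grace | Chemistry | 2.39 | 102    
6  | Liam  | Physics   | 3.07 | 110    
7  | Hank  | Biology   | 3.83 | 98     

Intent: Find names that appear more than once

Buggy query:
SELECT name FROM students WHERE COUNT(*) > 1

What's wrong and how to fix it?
Bug: WHERE can't reference COUNT(*); aggregates are computed after WHERE

Fix: Group first, then use HAVING for the count condition

Corrected query:
SELECT name FROM students GROUP BY name HAVING COUNT(*) > 1

Result:
name
----
Hank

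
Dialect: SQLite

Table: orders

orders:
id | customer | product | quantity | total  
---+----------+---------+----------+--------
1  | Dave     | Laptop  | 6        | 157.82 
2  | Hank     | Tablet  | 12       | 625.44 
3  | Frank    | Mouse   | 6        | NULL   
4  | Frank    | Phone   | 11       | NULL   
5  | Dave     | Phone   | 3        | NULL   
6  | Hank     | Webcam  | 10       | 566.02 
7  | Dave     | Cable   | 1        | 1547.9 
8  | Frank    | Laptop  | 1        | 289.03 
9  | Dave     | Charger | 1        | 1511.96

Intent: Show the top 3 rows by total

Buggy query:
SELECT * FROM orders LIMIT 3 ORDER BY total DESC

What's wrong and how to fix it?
Bug: ORDER BY cannot follow LIMIT; LIMIT is the final clause

Fix: Swap the clauses: ORDER BY first, then LIMIT

Corrected query:
SELECT * FROM orders ORDER BY total DESC LIMIT 3

Result:
id | customer | product | quantity | total  
---+----------+---------+----------+--------
7  | Dave     | Cable   | 1        | 1547.9 
9  | Dave     | Charger | 1        | 1511.96
2  | Hank     | Tablet  | 12       | 625.44 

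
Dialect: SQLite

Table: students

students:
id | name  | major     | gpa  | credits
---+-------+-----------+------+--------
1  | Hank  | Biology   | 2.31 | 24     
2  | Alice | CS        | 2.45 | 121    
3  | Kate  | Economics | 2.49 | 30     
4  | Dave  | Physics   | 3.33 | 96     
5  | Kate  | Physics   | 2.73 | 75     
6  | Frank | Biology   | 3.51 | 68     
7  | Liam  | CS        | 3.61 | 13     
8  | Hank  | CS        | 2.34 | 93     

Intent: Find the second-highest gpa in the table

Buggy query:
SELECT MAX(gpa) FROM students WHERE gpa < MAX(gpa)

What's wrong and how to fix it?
Bug: MAX(gpa) on the right of the comparison is an aggregate-in-WHERE error

Fix: Put the inner MAX in a scalar subquery

Corrected query:
SELECT MAX(gpa) FROM students WHERE gpa < (SELECT MAX(gpa) FROM students)

Result:
MAX(gpa)
--------
3.51    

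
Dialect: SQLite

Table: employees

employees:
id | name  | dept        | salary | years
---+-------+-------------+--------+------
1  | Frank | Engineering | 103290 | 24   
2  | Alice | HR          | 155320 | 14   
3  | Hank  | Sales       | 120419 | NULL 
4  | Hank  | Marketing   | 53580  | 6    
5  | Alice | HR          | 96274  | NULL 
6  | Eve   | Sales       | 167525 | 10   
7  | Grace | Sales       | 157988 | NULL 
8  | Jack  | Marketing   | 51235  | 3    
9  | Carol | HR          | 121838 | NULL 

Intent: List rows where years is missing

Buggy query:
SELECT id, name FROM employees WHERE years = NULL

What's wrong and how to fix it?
Bug: '= NULL' is always unknown in SQL three-valued logic, so no rows match

Fix: Use IS NULL to test for NULL

Corrected query:
SELECT id, name FROM employees WHERE years IS NULL

Result:
id | name 
---+------
3  | Hank 
5  | Alice
7  | Grace
9  | Carol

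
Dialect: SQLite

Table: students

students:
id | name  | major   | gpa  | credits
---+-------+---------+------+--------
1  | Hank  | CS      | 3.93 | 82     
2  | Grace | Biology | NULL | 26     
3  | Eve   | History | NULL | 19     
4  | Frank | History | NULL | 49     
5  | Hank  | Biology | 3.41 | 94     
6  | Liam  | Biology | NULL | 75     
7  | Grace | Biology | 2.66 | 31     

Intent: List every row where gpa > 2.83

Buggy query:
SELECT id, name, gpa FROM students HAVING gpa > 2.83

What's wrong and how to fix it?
Bug: This is a non-aggregate query (no GROUP BY, no aggregates), so in SQLite the HAVING clause is invalid here; a row-level condition belongs in WHERE

Fix: Use WHERE for row-level filtering

Corrected query:
SELECT id, name, gpa FROM students WHERE gpa > 2.83

Result:
id | name | gpa 
---+------+-----
1  | Hank | 3.93
5  | Hank | 3.41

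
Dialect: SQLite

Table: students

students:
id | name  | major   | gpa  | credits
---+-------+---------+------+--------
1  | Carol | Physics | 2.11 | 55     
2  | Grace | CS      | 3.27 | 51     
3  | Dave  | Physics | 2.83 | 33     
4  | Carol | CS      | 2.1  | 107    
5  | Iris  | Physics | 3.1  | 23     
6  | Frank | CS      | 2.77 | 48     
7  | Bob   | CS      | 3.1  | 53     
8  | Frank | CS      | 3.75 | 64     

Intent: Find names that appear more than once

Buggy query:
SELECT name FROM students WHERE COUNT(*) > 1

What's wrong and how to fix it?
Bug: COUNT(*) is an aggregate and cannot be used in WHERE

Fix: Group first, then use HAVING for the count condition

Corrected query:
SELECT name FROM students GROUP BY name HAVING COUNT(*) > 1

Result:
name 
-----
Carol
Frank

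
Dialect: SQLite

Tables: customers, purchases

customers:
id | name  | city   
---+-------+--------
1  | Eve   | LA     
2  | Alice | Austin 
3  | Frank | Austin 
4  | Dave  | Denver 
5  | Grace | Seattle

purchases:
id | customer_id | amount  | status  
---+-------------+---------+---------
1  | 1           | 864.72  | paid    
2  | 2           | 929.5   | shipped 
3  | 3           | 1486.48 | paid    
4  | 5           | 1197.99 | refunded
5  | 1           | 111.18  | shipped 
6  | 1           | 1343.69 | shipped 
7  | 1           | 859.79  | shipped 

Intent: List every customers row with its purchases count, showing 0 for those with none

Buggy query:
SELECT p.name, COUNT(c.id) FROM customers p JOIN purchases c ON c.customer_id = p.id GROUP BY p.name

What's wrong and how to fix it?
Bug: An inner join excludes parents with zero children

Fix: Use LEFT JOIN so parents without children still appear (COUNT(c.id) gives 0)

Corrected query:
SELECT p.name, COUNT(c.id) FROM customers p LEFT JOIN purchases c ON c.customer_id = p.id GROUP BY p.name

Result:
name  | COUNT(c.id)
------+------------
Alice | 1          
Dave  | 0          
Eve   | 4          
Frank | 1          
Grace | 1          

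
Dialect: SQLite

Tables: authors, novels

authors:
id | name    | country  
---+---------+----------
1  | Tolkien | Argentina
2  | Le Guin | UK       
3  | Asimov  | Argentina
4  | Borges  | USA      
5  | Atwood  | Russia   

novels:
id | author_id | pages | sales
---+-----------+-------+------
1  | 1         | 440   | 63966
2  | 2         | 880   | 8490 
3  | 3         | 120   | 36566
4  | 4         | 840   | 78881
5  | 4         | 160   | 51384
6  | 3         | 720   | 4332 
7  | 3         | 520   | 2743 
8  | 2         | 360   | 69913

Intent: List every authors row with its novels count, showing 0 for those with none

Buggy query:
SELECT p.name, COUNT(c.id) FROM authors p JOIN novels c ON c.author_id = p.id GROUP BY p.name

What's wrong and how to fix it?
Bug: INNER JOIN drops authors rows that have no matching novels rows

Fix: Switch to LEFT JOIN to retain unmatched parent rows

Corrected query:
SELECT p.name, COUNT(c.id) FROM authors p LEFT JOIN novels c ON c.author_id = p.id GROUP BY p.name

Result:
name    | COUNT(c.id)
--------+------------
Asimov  | 3          
Atwood  | 0          
Borges  | 2          
Le Guin | 2          
Tolkien | 1          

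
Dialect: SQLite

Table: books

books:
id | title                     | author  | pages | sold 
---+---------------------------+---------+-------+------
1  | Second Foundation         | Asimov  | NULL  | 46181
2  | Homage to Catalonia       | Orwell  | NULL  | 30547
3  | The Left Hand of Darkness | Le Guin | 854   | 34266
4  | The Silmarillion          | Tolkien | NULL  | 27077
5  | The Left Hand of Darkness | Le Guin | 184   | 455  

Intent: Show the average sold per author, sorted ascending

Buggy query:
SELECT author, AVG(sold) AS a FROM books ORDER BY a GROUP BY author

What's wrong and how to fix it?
Bug: GROUP BY must precede ORDER BY

Fix: Move ORDER BY to the end, after GROUP BY

Corrected query:
SELECT author, AVG(sold) AS a FROM books GROUP BY author ORDER BY a

Result:
author  | a      
--------+--------
Le Guin | 17360.5
Tolkien | 27077  
Orwell  | 30547  
Asimov  | 46181  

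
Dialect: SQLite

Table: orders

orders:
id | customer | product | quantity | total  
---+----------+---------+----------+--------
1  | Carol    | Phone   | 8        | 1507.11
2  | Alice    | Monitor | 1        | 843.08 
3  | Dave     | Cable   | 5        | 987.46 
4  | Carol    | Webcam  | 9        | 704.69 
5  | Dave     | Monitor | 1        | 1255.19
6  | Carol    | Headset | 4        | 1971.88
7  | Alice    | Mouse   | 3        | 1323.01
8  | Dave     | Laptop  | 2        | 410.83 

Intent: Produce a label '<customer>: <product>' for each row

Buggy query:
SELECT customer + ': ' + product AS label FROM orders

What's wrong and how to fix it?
Bug: SQLite uses || for string concatenation; + coerces text to numbers (yielding 0)

Fix: Replace + with || to concatenate text

Corrected query:
SELECT customer || ': ' || product AS label FROM orders

Result:
label         
--------------
Carol: Phone  
Alice: Monitor
Dave: Cable   
Carol: Webcam 
Dave: Monitor 
Carol: Headset
Alice: Mouse  
Dave: Laptop  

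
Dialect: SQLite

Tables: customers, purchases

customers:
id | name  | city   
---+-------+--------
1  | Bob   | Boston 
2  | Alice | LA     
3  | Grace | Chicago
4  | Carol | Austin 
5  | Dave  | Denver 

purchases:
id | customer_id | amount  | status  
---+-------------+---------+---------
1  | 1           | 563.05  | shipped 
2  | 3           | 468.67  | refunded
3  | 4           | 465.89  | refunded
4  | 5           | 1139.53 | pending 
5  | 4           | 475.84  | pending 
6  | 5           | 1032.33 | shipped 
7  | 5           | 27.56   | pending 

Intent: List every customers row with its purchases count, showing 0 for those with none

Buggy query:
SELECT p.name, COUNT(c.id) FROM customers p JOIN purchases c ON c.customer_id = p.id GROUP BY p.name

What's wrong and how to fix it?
Bug: INNER JOIN drops customers rows that have no matching purchases rows

Fix: Switch to LEFT JOIN to retain unmatched parent rows

Corrected query:
SELECT p.name, COUNT(c.id) FROM customers p LEFT JOIN purchases c ON c.customer_id = p.id GROUP BY p.name

Result:
name  | COUNT(c.id)
------+------------
Alice | 0          
Bob   | 1          
Carol | 2          
Dave  | 3          
Grace | 1          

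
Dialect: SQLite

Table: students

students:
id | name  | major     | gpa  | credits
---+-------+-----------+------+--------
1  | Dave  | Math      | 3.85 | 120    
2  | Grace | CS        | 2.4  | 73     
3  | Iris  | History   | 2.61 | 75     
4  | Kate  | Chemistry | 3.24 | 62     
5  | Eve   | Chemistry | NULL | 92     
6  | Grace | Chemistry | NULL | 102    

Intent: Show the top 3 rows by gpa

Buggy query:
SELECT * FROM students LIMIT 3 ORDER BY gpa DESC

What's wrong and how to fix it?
Bug: LIMIT must come after ORDER BY

Fix: Sort with ORDER BY, then apply LIMIT

Corrected query:
SELECT * FROM students ORDER BY gpa DESC LIMIT 3

Result:
id | name | major     | gpa  | credits
---+------+-----------+------+--------
1  | Dave | Math      | 3.85 | 120    
4  | Kate | Chemistry | 3.24 | 62     
3  | Iris | History   | 2.61 | 75     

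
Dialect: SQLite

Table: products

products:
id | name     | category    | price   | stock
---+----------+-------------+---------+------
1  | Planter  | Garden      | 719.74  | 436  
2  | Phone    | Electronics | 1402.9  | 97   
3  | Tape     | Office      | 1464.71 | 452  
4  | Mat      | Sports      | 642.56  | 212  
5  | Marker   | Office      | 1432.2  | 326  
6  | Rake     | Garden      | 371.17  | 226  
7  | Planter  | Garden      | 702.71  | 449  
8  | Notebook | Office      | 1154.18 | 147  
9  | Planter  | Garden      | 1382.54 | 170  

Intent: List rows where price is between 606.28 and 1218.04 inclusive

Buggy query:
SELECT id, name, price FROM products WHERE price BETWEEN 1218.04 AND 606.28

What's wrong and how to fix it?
Bug: The bounds are reversed; BETWEEN a AND b requires a <= b to match anything

Fix: Swap the bounds so the smaller value comes first

Corrected query:
SELECT id, name, price FROM products WHERE price BETWEEN 606.28 AND 1218.04

Result:
id | name     | price  
---+----------+--------
1  | Planter  | 719.74 
4  | Mat      | 642.56 
7  | Planter  | 702.71 
8  | Notebook | 1154.18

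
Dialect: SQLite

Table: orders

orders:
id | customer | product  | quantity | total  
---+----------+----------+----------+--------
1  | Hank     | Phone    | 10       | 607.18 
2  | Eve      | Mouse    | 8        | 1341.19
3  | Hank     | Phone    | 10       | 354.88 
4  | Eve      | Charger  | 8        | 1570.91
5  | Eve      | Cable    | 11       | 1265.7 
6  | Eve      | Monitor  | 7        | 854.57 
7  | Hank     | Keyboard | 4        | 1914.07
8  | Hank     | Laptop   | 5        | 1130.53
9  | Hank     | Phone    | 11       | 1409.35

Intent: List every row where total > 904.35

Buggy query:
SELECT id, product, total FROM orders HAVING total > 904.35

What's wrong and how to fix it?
Bug: This is a non-aggregate query (no GROUP BY, no aggregates), so in SQLite the HAVING clause is invalid here; a row-level condition belongs in WHERE

Fix: Replace HAVING with WHERE since the condition applies to individual rows

Corrected query:
SELECT id, product, total FROM orders WHERE total > 904.35

Result:
id | product  | total  
---+----------+--------
2  | Mouse    | 1341.19
4  | Charger  | 1570.91
5  | Cable    | 1265.7 
7  | Keyboard | 1914.07
8  | Laptop   | 1130.53
9  | Phone    | 1409.35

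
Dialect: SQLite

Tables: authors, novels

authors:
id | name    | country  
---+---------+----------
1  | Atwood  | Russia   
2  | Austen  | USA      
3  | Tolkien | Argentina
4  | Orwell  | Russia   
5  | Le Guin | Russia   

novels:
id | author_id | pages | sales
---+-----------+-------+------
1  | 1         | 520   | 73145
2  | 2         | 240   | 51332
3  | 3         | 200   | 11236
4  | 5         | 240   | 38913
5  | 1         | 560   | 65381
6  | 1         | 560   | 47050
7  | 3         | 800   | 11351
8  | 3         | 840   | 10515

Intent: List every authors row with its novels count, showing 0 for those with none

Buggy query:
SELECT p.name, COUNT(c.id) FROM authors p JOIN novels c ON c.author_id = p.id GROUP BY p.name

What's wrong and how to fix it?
Bug: INNER JOIN drops authors rows that have no matching novels rows

Fix: Use LEFT JOIN so parents without children still appear (COUNT(c.id) gives 0)

Corrected query:
SELECT p.name, COUNT(c.id) FROM authors p LEFT JOIN novels c ON c.author_id = p.id GROUP BY p.name

Result:
name    | COUNT(c.id)
--------+------------
Atwood  | 3          
Austen  | 1          
Le Guin | 1          
Orwell  | 0          
Tolkien | 3          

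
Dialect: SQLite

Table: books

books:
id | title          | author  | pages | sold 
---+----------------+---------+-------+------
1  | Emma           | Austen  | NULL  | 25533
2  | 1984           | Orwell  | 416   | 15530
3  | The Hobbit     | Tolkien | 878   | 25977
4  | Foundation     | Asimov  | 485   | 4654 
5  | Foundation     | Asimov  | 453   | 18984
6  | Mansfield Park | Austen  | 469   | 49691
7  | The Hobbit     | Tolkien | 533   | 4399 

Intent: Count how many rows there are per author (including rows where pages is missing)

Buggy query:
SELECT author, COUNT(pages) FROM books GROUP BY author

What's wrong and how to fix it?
Bug: COUNT(column) counts non-NULL values only; rows with NULL pages aren't counted

Fix: Use COUNT(*) to count all rows regardless of NULL

Corrected query:
SELECT author, COUNT(*) FROM books GROUP BY author

Result:
author  | COUNT(*)
--------+---------
Asimov  | 2       
Austen  | 2       
Orwell  | 1       
Tolkien | 2       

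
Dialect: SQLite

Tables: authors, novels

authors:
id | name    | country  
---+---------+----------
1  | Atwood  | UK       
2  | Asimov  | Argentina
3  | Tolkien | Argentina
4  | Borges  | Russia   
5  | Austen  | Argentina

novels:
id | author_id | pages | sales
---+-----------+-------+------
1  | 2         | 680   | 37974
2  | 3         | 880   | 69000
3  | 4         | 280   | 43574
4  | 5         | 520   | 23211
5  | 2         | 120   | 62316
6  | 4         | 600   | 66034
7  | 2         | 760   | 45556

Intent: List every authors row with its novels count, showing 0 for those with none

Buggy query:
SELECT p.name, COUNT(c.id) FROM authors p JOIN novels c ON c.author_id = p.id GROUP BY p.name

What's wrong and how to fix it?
Bug: An inner join excludes parents with zero children

Fix: Use LEFT JOIN so parents without children still appear (COUNT(c.id) gives 0)

Corrected query:
SELECT p.name, COUNT(c.id) FROM authors p LEFT JOIN novels c ON c.author_id = p.id GROUP BY p.name

Result:
name    | COUNT(c.id)
--------+------------
Asimov  | 3          
Atwood  | 0          
Austen  | 1          
Borges  | 2          
Tolkien | 1          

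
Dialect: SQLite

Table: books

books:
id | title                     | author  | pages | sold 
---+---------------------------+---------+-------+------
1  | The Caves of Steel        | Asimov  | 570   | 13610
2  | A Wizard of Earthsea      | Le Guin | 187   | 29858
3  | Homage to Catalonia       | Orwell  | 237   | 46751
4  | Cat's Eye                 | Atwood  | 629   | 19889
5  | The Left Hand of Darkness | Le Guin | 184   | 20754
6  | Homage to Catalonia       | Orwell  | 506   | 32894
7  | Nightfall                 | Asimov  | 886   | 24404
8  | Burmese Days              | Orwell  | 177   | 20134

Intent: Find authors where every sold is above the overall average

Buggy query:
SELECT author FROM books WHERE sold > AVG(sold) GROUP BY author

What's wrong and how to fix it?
Bug: AVG() is an aggregate; it can't sit directly in WHERE

Fix: Use a subquery for AVG and a HAVING MIN(...) filter so the condition holds for every row in the group

Corrected query:
SELECT author FROM books GROUP BY author HAVING MIN(sold) > (SELECT AVG(sold) FROM books)

Result:
(no rows)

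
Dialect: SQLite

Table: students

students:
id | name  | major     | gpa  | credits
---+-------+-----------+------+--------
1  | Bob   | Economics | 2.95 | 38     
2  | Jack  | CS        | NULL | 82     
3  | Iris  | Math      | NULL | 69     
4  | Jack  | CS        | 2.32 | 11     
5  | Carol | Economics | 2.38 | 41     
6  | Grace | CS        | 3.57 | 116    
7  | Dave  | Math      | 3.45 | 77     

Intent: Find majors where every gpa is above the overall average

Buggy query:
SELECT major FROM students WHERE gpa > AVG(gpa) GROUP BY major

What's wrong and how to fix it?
Bug: WHERE evaluates per row before aggregation, so AVG() is unavailable

Fix: Use a subquery for AVG and a HAVING MIN(...) filter so the condition holds for every row in the group

Corrected query:
SELECT major FROM students GROUP BY major HAVING MIN(gpa) > (SELECT AVG(gpa) FROM students)

Result:
major
-----
Math 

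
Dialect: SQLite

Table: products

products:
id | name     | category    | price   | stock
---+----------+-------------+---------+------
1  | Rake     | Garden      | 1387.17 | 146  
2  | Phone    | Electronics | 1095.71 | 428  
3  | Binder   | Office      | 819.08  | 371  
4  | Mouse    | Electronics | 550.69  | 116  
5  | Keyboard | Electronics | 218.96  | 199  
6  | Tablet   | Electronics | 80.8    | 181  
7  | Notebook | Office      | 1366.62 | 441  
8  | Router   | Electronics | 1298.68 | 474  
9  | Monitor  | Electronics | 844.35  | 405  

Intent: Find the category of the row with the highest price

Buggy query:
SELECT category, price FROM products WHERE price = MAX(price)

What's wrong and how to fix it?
Bug: WHERE is evaluated per row; an aggregate over the whole table isn't defined there

Fix: Wrap MAX in a scalar subquery so WHERE compares against a single value

Corrected query:
SELECT category, price FROM products WHERE price = (SELECT MAX(price) FROM products)

Result:
category | price  
---------+--------
Garden   | 1387.17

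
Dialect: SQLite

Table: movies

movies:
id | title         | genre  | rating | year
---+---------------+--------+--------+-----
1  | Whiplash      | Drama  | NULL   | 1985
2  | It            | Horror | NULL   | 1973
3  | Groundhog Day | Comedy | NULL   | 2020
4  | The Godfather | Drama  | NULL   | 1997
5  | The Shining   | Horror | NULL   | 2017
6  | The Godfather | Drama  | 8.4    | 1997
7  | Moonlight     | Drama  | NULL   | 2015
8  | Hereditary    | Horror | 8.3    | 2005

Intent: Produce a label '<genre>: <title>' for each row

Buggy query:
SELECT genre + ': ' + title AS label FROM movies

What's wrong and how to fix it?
Bug: '+' is numeric addition; on text columns SQLite converts them to 0 instead of concatenating

Fix: Replace + with || to concatenate text

Corrected query:
SELECT genre || ': ' || title AS label FROM movies

Result:
label                
---------------------
Drama: Whiplash      
Horror: It           
Comedy: Groundhog Day
Drama: The Godfather 
Horror: The Shining  
Drama: The Godfather 
Drama: Moonlight     
Horror: Hereditary   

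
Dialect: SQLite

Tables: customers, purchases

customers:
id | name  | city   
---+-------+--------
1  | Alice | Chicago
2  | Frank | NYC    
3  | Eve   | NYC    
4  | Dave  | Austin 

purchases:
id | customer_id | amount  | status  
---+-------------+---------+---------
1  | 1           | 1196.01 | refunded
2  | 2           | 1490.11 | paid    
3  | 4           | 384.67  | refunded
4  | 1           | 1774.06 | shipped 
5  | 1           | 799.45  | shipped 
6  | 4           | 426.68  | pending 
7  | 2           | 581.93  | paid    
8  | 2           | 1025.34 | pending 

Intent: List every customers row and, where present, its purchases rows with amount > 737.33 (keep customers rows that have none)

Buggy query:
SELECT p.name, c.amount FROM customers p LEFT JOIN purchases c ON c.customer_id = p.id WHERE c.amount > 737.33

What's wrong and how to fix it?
Bug: A WHERE condition on the right-hand table after LEFT JOIN drops unmatched parents

Fix: Put 'c.amount > 737.33' in the JOIN's ON clause instead of WHERE

Corrected query:
SELECT p.name, c.amount FROM customers p LEFT JOIN purchases c ON c.customer_id = p.id AND c.amount > 737.33

Result:
name  | amount 
------+--------
Alice | 799.45 
Alice | 1196.01
Alice | 1774.06
Frank | 1025.34
Frank | 1490.11
Eve   | NULL   
Dave  | NULL   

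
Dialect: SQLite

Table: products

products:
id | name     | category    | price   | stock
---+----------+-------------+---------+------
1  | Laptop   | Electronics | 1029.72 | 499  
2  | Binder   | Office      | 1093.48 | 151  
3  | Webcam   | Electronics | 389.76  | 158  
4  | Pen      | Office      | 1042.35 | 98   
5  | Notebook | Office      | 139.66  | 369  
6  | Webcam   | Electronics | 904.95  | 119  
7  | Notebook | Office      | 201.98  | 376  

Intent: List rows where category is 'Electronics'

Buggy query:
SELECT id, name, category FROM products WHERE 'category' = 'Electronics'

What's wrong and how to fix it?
Bug: 'category' in single quotes is a string literal, not the column; the comparison is literal-vs-literal and never true

Fix: Remove the quotes around the column name (or use double quotes for an identifier)

Corrected query:
SELECT id, name, category FROM products WHERE category = 'Electronics'

Result:
id | name   | category   
---+--------+------------
1  | Laptop | Electronics
3  | Webcam | Electronics
6  | Webcam | Electronics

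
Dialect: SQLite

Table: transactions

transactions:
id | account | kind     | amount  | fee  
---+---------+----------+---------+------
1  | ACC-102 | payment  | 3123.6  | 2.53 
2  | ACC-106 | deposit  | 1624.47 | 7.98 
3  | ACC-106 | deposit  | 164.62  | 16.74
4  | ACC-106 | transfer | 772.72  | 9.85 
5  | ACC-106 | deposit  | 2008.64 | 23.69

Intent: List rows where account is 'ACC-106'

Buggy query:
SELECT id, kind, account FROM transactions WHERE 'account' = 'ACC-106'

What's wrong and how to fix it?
Bug: 'account' in single quotes is a string literal, not the column; the comparison is literal-vs-literal and never true

Fix: Remove the quotes around the column name (or use double quotes for an identifier)

Corrected query:
SELECT id, kind, account FROM transactions WHERE account = 'ACC-106'

Result:
id | kind     | account
---+----------+--------
2  | deposit  | ACC-106
3  | deposit  | ACC-106
4  | transfer | ACC-106
5  | deposit  | ACC-106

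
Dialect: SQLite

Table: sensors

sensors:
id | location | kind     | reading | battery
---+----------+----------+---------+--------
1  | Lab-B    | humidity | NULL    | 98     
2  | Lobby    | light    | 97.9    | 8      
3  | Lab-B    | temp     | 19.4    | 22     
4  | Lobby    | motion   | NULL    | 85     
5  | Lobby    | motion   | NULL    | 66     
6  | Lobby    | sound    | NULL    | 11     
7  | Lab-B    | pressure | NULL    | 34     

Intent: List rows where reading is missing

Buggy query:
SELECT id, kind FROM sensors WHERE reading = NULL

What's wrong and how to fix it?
Bug: Comparing to NULL with '=' never matches; NULL = NULL is unknown, not true

Fix: Use IS NULL to test for NULL

Corrected query:
SELECT id, kind FROM sensors WHERE reading IS NULL

Result:
id | kind    
---+---------
1  | humidity
4  | motion  
5  | motion  
6  | sound   
7  | pressure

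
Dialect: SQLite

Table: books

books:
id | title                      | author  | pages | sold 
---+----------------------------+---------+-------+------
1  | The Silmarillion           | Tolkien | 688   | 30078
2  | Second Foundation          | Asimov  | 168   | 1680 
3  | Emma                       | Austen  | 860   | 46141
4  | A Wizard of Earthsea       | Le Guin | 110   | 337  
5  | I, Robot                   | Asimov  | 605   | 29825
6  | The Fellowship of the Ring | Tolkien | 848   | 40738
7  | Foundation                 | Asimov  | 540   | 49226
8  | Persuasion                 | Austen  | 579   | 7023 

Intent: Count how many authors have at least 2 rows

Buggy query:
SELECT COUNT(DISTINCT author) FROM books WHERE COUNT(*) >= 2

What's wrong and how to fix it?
Bug: COUNT(*) cannot appear in WHERE; the per-group count doesn't exist yet

Fix: Group first with HAVING COUNT(*) >= 2, then COUNT the resulting groups

Corrected query:
SELECT COUNT(*) FROM (SELECT author FROM books GROUP BY author HAVING COUNT(*) >= 2)

Result:
COUNT(*)
--------
3       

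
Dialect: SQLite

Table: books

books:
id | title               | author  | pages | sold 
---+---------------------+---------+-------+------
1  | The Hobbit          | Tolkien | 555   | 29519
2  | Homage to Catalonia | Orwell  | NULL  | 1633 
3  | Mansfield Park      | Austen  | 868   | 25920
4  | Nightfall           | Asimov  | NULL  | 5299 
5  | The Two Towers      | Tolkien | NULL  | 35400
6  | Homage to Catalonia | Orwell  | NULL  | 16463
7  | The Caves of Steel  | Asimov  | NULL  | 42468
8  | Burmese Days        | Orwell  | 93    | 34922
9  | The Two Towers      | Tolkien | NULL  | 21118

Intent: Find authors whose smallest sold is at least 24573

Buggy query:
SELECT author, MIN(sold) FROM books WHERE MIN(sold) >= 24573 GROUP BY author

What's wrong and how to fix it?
Bug: Aggregates like MIN are computed per group after WHERE runs

Fix: Use HAVING for the per-group MIN condition

Corrected query:
SELECT author, MIN(sold) FROM books GROUP BY author HAVING MIN(sold) >= 24573

Result:
author | MIN(sold)
-------+----------
Austen | 25920    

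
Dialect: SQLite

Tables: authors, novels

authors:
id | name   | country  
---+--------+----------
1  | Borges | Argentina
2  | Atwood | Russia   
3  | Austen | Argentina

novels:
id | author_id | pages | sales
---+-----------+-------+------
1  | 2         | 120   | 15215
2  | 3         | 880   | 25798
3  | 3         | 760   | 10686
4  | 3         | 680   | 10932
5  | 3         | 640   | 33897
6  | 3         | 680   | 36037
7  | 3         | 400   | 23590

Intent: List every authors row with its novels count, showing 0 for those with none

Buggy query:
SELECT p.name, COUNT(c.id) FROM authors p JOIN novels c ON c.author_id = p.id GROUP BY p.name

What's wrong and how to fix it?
Bug: INNER JOIN drops authors rows that have no matching novels rows

Fix: Switch to LEFT JOIN to retain unmatched parent rows

Corrected query:
SELECT p.name, COUNT(c.id) FROM authors p LEFT JOIN novels c ON c.author_id = p.id GROUP BY p.name

Result:
name   | COUNT(c.id)
-------+------------
Atwood | 1          
Austen | 6          
Borges | 0          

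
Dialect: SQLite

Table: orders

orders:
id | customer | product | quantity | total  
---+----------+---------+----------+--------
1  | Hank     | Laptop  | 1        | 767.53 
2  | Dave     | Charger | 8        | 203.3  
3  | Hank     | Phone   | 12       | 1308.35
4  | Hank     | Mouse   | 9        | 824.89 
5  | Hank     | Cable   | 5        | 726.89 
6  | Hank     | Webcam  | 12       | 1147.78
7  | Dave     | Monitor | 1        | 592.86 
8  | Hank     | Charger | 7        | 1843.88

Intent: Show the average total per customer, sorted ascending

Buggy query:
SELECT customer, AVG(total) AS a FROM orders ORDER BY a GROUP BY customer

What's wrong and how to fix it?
Bug: ORDER BY appears before GROUP BY; SQL clause order requires GROUP BY first

Fix: Reorder: SELECT … FROM … GROUP BY … ORDER BY …

Corrected query:
SELECT customer, AVG(total) AS a FROM orders GROUP BY customer ORDER BY a

Result:
customer | a      
---------+--------
Dave     | 398.08 
Hank     | 1103.22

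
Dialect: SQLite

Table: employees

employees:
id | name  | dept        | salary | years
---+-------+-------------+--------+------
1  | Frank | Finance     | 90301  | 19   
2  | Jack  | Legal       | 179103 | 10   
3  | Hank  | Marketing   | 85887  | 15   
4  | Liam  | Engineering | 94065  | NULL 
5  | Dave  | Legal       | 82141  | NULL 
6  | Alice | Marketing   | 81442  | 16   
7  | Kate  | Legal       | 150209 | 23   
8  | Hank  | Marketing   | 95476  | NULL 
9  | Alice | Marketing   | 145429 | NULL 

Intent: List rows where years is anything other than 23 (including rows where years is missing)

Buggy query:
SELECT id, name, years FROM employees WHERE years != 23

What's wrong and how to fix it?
Bug: 'years != 23' is unknown when years is NULL, so NULL rows are silently excluded

Fix: Add an explicit OR years IS NULL to include the missing-value rows

Corrected query:
SELECT id, name, years FROM employees WHERE years != 23 OR years IS NULL

Result:
id | name  | years
---+-------+------
1  | Frank | 19   
2  | Jack  | 10   
3  | Hank  | 15   
4  | Liam  | NULL 
5  | Dave  | NULL 
6  | Alice | 16   
8  | Hank  | NULL 
9  | Alice | NULL 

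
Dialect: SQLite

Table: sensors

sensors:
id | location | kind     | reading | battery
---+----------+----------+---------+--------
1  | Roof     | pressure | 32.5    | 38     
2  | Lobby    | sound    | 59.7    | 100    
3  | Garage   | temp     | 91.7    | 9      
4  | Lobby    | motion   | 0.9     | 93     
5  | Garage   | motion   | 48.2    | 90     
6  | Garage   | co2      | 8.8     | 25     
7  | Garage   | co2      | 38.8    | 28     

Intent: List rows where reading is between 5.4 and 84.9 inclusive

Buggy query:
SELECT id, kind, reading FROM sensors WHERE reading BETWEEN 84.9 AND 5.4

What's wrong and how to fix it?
Bug: The bounds are reversed; BETWEEN a AND b requires a <= b to match anything

Fix: Write BETWEEN 5.4 AND 84.9

Corrected query:
SELECT id, kind, reading FROM sensors WHERE reading BETWEEN 5.4 AND 84.9

Result:
id | kind     | reading
---+----------+--------
1  | pressure | 32.5   
2  | sound    | 59.7   
5  | motion   | 48.2   
6  | co2      | 8.8    
7  | co2      | 38.8   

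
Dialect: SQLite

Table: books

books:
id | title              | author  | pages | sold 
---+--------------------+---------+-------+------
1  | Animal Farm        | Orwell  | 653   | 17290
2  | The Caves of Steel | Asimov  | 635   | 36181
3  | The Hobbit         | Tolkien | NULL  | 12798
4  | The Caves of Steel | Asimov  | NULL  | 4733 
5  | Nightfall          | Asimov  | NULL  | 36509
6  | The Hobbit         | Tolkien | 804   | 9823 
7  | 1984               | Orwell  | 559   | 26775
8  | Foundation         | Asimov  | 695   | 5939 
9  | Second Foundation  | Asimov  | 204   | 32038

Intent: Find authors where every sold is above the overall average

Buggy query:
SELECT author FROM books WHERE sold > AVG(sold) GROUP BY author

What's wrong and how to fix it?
Bug: WHERE evaluates per row before aggregation, so AVG() is unavailable

Fix: Compute the overall average in a scalar subquery and compare each group's MIN against it in HAVING

Corrected query:
SELECT author FROM books GROUP BY author HAVING MIN(sold) > (SELECT AVG(sold) FROM books)

Result:
(no rows)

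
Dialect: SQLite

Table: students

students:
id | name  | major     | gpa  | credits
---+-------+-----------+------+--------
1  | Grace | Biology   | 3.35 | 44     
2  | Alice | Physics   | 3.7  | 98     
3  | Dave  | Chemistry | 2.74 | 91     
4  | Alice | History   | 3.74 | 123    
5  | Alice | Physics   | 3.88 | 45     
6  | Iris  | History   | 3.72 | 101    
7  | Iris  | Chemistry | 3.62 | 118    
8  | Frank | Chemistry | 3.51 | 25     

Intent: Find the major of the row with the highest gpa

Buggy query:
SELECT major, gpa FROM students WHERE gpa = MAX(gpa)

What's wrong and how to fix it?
Bug: MAX(gpa) is an aggregate and cannot be used directly in WHERE

Fix: Wrap MAX in a scalar subquery so WHERE compares against a single value

Corrected query:
SELECT major, gpa FROM students WHERE gpa = (SELECT MAX(gpa) FROM students)

Result:
major   | gpa 
--------+-----
Physics | 3.88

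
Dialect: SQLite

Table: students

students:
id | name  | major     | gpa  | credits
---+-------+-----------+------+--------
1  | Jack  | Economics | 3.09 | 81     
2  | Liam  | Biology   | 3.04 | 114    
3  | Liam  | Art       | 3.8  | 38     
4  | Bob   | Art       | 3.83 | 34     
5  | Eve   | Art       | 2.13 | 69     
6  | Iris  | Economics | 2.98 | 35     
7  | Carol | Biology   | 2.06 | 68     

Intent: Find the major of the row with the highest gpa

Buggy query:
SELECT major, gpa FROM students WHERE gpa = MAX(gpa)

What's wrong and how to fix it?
Bug: MAX(gpa) is an aggregate and cannot be used directly in WHERE

Fix: Use a subquery: WHERE gpa = (SELECT MAX(gpa) FROM students)

Corrected query:
SELECT major, gpa FROM students WHERE gpa = (SELECT MAX(gpa) FROM students)

Result:
major | gpa 
------+-----
Art   | 3.83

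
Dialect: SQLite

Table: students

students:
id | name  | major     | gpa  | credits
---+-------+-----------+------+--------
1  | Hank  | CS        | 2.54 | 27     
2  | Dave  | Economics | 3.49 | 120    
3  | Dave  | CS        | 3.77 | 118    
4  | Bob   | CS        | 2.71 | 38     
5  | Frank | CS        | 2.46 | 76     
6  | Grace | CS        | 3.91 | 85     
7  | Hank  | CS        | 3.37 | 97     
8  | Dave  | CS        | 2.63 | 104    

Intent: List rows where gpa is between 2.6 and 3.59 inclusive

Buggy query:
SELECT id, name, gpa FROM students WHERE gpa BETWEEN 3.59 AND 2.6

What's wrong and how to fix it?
Bug: The bounds are reversed; BETWEEN a AND b requires a <= b to match anything

Fix: Write BETWEEN 2.6 AND 3.59

Corrected query:
SELECT id, name, gpa FROM students WHERE gpa BETWEEN 2.6 AND 3.59

Result:
id | name | gpa 
---+------+-----
2  | Dave | 3.49
4  | Bob  | 2.71
7  | Hank | 3.37
8  | Dave | 2.63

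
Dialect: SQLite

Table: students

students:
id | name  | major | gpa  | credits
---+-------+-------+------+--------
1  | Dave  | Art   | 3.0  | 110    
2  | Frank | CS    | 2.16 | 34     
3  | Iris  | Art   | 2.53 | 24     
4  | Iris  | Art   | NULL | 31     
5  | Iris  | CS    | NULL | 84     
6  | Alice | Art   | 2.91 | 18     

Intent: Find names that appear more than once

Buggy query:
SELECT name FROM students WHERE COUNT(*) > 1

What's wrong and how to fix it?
Bug: COUNT(*) is an aggregate and cannot be used in WHERE

Fix: Group first, then use HAVING for the count condition

Corrected query:
SELECT name FROM students GROUP BY name HAVING COUNT(*) > 1

Result:
name
----
Iris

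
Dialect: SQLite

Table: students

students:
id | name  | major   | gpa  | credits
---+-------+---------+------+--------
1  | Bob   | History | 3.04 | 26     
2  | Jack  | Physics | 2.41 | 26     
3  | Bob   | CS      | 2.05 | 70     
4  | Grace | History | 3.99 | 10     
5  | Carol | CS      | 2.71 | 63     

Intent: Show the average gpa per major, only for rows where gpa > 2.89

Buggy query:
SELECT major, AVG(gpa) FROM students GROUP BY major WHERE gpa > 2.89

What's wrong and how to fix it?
Bug: WHERE cannot follow GROUP BY

Fix: Place WHERE between FROM and GROUP BY

Corrected query:
SELECT major, AVG(gpa) FROM students WHERE gpa > 2.89 GROUP BY major

Result:
major   | AVG(gpa)
--------+---------
History | 3.515   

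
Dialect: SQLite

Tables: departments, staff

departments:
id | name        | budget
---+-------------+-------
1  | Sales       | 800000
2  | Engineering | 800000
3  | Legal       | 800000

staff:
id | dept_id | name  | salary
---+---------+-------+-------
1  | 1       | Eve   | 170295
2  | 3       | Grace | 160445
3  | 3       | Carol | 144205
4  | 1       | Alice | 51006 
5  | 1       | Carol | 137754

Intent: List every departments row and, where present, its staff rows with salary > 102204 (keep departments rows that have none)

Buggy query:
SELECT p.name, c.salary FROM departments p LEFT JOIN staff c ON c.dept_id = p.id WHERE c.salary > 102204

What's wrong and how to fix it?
Bug: A WHERE condition on the right-hand table after LEFT JOIN drops unmatched parents

Fix: Move the right-table condition into the ON clause so unmatched parents are kept

Corrected query:
SELECT p.name, c.salary FROM departments p LEFT JOIN staff c ON c.dept_id = p.id AND c.salary > 102204

Result:
name        | salary
------------+-------
Sales       | 137754
Sales       | 170295
Engineering | NULL  
Legal       | 144205
Legal       | 160445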